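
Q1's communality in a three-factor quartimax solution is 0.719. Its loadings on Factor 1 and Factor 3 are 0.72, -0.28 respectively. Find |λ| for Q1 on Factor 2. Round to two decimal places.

Under orthogonal rotation h² = Σλ², so λ_Factor 2² = h² − (0.5968) = 0.719 − 0.5968 = 0.1222.
|λ| = √0.1222 = 0.3496.

0.35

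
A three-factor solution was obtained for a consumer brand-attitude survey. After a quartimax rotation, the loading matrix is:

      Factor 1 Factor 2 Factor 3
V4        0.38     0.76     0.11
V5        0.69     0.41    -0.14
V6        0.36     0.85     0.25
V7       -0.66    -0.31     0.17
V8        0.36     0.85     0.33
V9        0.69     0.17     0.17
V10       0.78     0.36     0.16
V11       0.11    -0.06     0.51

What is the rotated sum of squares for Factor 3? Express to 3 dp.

0.547

SS loadings for Factor 3 = 0.11² + (-0.14)² + 0.25² + 0.17² + 0.33² + 0.17² + 0.16² + 0.51² = 0.0121 + 0.0196 + 0.0625 + 0.0289 + 0.1089 + 0.0289 + 0.0256 + 0.2601 = 0.5466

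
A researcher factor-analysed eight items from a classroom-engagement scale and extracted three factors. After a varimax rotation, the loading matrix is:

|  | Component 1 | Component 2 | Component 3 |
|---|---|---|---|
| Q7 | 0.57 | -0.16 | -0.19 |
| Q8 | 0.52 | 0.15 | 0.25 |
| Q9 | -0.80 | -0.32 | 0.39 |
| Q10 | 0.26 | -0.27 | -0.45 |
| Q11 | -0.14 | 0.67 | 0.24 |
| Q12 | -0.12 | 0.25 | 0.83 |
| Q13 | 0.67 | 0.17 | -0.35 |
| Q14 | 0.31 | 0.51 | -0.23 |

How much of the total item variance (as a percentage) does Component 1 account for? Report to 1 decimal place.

SS loadings for Component 1 = 0.57² + 0.52² + (-0.80)² + 0.26² + (-0.14)² + (-0.12)² + 0.67² + 0.31² = 1.8819
With 8 standardized items, total variance = 8. Proportion = 1.8819/8 = 0.2352 → 23.52%.

23.5%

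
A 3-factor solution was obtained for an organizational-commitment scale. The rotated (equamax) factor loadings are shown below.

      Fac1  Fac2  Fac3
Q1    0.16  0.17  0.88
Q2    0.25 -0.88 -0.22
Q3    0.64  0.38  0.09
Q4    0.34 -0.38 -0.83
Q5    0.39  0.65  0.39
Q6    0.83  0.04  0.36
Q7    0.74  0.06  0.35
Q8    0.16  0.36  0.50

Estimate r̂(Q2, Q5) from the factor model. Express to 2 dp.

-0.56

r̂ = Σ λ_i·λ_j across factors = (0.25)(0.39) + (-0.88)(0.65) + (-0.22)(0.39)
  = +0.0975 -0.5720 -0.0858 = -0.5603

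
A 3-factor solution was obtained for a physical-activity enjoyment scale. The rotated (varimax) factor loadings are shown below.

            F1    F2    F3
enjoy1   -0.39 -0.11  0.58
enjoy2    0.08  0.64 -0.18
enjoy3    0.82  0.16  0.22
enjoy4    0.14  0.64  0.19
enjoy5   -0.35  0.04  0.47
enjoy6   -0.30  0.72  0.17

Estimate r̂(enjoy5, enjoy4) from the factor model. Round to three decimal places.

r̂ = Σ λ_i·λ_j across factors = (-0.35)(0.14) + (0.04)(0.64) + (0.47)(0.19)
  = -0.0490 +0.0256 +0.0893 = 0.0659

0.066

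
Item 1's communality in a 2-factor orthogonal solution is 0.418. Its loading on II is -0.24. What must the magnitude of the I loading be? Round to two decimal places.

Under orthogonal rotation h² = Σλ², so λ_I² = h² − (0.0576) = 0.418 − 0.0576 = 0.3604.
|λ| = √0.3604 = 0.6003.

0.60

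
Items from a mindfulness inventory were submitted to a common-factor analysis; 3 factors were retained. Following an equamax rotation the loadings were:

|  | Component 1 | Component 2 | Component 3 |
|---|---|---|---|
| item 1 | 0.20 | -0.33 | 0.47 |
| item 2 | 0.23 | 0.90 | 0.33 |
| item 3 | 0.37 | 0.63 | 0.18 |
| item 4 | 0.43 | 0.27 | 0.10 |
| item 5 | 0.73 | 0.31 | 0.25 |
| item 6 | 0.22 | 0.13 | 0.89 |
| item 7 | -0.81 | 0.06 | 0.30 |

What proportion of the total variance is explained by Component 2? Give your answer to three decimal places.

0.215

SS loadings for Component 2 = (-0.33)² + 0.90² + 0.63² + 0.27² + 0.31² + 0.13² + 0.06² = 1.5053
Proportion of variance = 1.5053 / 7 = 0.2150.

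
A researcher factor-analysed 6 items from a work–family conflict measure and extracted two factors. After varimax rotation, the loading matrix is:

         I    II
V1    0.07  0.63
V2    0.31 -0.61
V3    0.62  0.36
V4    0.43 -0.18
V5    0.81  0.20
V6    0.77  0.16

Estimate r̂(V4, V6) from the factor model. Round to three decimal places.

0.302

r̂ = Σ λ_i·λ_j across factors = (0.43)(0.77) + (-0.18)(0.16)
  = +0.3311 -0.0288 = 0.3023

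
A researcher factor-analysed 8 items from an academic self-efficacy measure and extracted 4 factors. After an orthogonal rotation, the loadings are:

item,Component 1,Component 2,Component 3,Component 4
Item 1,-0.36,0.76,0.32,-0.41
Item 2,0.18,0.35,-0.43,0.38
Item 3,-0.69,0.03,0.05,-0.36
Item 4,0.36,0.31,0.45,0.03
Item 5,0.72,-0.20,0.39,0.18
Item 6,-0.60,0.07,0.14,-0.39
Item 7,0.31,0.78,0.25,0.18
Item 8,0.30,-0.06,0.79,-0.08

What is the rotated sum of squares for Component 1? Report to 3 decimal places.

1.832

SS loadings for Component 1 = (-0.36)² + 0.18² + (-0.69)² + 0.36² + 0.72² + (-0.60)² + 0.31² + 0.30² = 0.1296 + 0.0324 + 0.4761 + 0.1296 + 0.5184 + 0.3600 + 0.0961 + 0.0900 = 1.8322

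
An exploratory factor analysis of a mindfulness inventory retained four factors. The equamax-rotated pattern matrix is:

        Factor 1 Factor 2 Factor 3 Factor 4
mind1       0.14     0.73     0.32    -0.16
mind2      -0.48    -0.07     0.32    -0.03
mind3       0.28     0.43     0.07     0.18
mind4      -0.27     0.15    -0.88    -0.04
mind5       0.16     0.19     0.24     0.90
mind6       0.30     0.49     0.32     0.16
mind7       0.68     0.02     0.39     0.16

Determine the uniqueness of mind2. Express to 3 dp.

h² = (-0.48)² + (-0.07)² + 0.32² + (-0.03)² = 0.2304 + 0.0049 + 0.1024 + 0.0009 = 0.3386
Uniqueness u² = 1 − h² = 1 − 0.3386 = 0.6614

0.661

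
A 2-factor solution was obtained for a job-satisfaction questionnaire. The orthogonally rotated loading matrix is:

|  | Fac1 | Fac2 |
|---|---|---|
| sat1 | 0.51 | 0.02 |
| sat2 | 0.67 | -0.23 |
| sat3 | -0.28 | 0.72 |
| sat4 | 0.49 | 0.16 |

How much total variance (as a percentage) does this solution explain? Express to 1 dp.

SS loadings by factor: 1.0275, 0.5973; total = 1.6248.
Total variance with 4 standardized items is 4, so the solution explains 1.6248/4 = 0.4062 = 40.62%.

40.6%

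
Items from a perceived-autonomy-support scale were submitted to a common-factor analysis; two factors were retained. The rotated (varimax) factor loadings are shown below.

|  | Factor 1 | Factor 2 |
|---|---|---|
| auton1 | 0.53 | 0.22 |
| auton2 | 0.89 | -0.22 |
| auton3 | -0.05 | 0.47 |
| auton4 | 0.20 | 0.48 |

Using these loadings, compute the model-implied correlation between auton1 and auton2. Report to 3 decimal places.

0.423

r̂ = Σ λ_i·λ_j across factors = (0.53)(0.89) + (0.22)(-0.22)
  = +0.4717 -0.0484 = 0.4233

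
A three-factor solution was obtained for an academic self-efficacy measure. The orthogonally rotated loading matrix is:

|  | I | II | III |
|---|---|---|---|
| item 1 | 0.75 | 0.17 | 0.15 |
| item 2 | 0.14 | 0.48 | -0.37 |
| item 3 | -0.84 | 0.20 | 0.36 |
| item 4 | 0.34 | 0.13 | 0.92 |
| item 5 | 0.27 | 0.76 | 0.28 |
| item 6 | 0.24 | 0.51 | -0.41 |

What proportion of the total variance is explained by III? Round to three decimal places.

SS loadings for III = 0.15² + (-0.37)² + 0.36² + 0.92² + 0.28² + (-0.41)² = 1.3819
Proportion of variance = 1.3819 / 6 = 0.2303.

0.230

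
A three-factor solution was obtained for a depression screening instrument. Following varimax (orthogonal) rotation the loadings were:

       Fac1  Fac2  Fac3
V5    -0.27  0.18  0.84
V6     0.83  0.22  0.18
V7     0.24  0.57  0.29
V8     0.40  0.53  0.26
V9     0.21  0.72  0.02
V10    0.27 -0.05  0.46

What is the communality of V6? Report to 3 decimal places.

h² = 0.83² + 0.22² + 0.18² = 0.6889 + 0.0484 + 0.0324 = 0.7697

0.770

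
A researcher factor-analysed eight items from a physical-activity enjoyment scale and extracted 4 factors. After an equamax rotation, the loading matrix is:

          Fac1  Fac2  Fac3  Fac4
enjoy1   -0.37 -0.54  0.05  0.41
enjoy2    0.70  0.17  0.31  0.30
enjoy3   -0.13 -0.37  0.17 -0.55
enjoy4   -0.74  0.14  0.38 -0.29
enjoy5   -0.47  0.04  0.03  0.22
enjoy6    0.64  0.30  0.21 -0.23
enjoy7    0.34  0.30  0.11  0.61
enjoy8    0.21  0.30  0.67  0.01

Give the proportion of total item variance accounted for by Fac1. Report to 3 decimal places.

SS loadings for Fac1 = (-0.37)² + 0.70² + (-0.13)² + (-0.74)² + (-0.47)² + 0.64² + 0.34² + 0.21² = 1.9816
Proportion of variance = 1.9816 / 8 = 0.2477.

0.248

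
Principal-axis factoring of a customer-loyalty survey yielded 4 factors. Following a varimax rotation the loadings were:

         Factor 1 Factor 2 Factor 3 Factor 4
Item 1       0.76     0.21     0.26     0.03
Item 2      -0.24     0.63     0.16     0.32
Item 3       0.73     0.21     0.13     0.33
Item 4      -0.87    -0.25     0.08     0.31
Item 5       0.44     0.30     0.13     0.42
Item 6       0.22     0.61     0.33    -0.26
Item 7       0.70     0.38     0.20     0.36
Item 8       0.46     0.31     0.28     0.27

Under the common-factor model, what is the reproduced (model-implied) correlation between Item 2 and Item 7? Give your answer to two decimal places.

r̂ = Σ λ_i·λ_j across factors = (-0.24)(0.70) + (0.63)(0.38) + (0.16)(0.20) + (0.32)(0.36)
  = -0.1680 +0.2394 +0.0320 +0.1152 = 0.2186

0.22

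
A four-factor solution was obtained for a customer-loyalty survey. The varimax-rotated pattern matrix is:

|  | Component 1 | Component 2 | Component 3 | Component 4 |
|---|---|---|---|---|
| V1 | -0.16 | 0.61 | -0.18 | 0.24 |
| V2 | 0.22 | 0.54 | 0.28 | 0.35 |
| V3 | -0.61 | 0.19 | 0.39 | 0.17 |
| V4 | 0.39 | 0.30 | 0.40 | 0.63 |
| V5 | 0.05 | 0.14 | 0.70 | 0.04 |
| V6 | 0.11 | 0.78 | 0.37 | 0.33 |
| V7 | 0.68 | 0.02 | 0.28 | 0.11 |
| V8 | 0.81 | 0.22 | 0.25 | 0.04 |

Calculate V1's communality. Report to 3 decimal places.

h² = (-0.16)² + 0.61² + (-0.18)² + 0.24² = 0.0256 + 0.3721 + 0.0324 + 0.0576 = 0.4877

0.488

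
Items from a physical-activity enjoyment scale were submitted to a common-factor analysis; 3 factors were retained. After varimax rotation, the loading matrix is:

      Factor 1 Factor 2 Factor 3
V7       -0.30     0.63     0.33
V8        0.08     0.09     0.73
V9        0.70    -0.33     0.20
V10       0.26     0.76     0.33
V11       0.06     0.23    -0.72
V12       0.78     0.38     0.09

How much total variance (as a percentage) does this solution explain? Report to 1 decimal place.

Communalities: 0.5958, 0.5474, 0.6389, 0.7541, 0.5749, 0.7609; Σh² = 3.8720.
Total variance with 6 standardized items is 6, so the solution explains 3.8720/6 = 0.6453 = 64.53%.

64.5%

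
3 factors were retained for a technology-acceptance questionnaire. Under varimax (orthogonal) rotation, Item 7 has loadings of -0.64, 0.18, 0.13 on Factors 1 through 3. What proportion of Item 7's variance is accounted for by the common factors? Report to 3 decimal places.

0.459

h² = (-0.64)² + 0.18² + 0.13² = 0.4096 + 0.0324 + 0.0169 = 0.4589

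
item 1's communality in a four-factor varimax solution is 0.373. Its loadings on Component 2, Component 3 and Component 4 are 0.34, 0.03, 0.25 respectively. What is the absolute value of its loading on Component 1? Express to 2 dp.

Under orthogonal rotation h² = Σλ², so λ_Component 1² = h² − (0.1790) = 0.373 − 0.1790 = 0.1940.
|λ| = √0.1940 = 0.4405.

0.44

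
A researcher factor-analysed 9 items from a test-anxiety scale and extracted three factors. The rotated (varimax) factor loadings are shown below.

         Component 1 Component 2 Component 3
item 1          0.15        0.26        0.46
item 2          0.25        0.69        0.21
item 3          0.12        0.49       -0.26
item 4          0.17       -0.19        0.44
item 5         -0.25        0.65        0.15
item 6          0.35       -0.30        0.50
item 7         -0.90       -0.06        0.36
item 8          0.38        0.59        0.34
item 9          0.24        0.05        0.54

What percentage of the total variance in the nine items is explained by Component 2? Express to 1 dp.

SS loadings for Component 2 = 0.26² + 0.69² + 0.49² + (-0.19)² + 0.65² + (-0.30)² + (-0.06)² + 0.59² + 0.05² = 1.6866
With 9 standardized items, total variance = 9. Proportion = 1.6866/9 = 0.1874 → 18.74%.

18.7%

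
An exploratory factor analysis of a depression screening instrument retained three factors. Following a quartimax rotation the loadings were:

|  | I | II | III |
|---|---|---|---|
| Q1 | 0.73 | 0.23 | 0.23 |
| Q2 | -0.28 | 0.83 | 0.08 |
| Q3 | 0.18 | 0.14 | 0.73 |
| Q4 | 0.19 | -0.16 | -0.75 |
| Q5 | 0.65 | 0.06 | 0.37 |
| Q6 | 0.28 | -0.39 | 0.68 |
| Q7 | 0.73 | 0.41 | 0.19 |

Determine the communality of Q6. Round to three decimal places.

0.693

h² = 0.28² + (-0.39)² + 0.68² = 0.0784 + 0.1521 + 0.4624 = 0.6929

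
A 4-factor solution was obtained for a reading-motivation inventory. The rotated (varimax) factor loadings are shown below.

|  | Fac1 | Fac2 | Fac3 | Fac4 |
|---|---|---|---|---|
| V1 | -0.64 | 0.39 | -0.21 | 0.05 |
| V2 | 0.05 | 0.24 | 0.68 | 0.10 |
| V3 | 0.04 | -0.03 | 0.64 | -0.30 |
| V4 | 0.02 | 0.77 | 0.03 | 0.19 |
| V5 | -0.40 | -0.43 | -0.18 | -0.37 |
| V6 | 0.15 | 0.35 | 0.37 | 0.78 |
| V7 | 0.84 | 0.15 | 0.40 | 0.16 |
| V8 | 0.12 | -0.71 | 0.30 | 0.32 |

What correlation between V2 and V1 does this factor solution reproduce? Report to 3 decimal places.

-0.076

r̂ = Σ λ_i·λ_j across factors = (0.05)(-0.64) + (0.24)(0.39) + (0.68)(-0.21) + (0.10)(0.05)
  = -0.0320 +0.0936 -0.1428 +0.0050 = -0.0762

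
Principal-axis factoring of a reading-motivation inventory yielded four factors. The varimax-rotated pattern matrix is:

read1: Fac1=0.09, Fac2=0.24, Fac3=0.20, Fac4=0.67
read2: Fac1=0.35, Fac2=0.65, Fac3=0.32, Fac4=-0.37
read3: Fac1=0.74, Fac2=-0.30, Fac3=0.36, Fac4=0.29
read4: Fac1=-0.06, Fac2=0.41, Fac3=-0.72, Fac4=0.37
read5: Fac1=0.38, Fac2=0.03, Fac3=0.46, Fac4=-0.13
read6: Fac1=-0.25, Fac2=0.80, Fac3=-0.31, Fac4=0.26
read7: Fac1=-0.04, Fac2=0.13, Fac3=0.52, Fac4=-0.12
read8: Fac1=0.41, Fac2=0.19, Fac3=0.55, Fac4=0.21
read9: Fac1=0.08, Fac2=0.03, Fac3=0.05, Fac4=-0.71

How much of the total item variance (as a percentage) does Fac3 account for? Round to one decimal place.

SS loadings for Fac3 = 0.20² + 0.32² + 0.36² + (-0.72)² + 0.46² + (-0.31)² + 0.52² + 0.55² + 0.05² = 1.6735
With 9 standardized items, total variance = 9. Proportion = 1.6735/9 = 0.1859 → 18.59%.

18.6%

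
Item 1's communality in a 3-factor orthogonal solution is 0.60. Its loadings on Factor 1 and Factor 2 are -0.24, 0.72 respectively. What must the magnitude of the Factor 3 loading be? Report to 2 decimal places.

0.15

Under orthogonal rotation h² = Σλ², so λ_Factor 3² = h² − (0.5760) = 0.60 − 0.5760 = 0.0240.
|λ| = √0.0240 = 0.1549.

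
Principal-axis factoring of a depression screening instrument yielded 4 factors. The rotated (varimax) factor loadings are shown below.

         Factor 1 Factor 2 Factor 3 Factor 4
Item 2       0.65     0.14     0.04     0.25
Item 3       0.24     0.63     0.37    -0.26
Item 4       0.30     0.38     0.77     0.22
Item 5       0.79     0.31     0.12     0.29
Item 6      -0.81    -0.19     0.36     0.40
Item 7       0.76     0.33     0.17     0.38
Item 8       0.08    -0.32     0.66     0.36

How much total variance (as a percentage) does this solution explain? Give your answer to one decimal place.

SS loadings by factor: 2.4343, 0.9044, 1.3399, 0.6966; total = 5.3752.
Total variance with 7 standardized items is 7, so the solution explains 5.3752/7 = 0.7679 = 76.79%.

76.8%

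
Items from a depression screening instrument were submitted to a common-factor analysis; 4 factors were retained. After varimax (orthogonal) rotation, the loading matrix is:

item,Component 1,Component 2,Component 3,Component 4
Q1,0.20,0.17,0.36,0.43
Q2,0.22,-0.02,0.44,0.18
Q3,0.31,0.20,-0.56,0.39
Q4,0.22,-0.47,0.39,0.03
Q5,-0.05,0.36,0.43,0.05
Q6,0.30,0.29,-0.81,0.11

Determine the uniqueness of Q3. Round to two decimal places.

h² = 0.31² + 0.20² + (-0.56)² + 0.39² = 0.0961 + 0.0400 + 0.3136 + 0.1521 = 0.6018
Uniqueness u² = 1 − h² = 1 − 0.6018 = 0.3982

0.40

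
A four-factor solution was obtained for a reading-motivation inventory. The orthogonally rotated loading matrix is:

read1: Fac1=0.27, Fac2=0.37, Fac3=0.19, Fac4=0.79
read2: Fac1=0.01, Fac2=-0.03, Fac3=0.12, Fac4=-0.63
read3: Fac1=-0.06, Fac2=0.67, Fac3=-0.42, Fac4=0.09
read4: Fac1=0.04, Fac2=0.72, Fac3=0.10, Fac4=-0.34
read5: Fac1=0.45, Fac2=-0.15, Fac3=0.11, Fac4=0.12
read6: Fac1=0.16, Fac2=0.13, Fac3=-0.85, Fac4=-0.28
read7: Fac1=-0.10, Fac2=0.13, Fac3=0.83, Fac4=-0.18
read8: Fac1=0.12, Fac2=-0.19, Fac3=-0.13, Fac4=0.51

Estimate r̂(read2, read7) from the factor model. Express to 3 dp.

r̂ = Σ λ_i·λ_j across factors = (0.01)(-0.10) + (-0.03)(0.13) + (0.12)(0.83) + (-0.63)(-0.18)
  = -0.0010 -0.0039 +0.0996 +0.1134 = 0.2081

0.208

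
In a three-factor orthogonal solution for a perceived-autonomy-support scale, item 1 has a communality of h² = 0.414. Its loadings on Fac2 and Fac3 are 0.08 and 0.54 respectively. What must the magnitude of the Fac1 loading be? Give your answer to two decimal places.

Under orthogonal rotation h² = Σλ², so λ_Fac1² = h² − (0.2980) = 0.414 − 0.2980 = 0.1160.
|λ| = √0.1160 = 0.3406.

0.34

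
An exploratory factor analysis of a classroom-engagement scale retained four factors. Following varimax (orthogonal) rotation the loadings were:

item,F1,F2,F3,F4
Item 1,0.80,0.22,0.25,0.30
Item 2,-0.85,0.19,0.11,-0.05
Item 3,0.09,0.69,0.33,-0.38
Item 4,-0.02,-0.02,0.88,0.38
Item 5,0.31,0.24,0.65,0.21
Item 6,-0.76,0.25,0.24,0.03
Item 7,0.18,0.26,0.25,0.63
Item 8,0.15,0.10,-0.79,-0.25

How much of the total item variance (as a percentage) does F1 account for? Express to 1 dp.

SS loadings for F1 = 0.80² + (-0.85)² + 0.09² + (-0.02)² + 0.31² + (-0.76)² + 0.18² + 0.15² = 2.0996
With 8 standardized items, total variance = 8. Proportion = 2.0996/8 = 0.2625 → 26.25%.

26.2%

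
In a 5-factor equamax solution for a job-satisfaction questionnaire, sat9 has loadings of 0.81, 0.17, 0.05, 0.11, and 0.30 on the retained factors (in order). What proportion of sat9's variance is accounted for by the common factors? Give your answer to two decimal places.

h² = 0.81² + 0.17² + 0.05² + 0.11² + 0.30² = 0.6561 + 0.0289 + 0.0025 + 0.0121 + 0.0900 = 0.7896

0.79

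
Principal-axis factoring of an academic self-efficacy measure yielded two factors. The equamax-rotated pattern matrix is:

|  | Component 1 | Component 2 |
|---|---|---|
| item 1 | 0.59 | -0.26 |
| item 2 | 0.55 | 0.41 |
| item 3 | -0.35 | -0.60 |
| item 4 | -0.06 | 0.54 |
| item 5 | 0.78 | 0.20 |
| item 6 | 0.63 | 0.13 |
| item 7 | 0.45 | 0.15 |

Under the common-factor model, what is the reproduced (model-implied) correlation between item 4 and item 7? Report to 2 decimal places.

0.05

r̂ = Σ λ_i·λ_j across factors = (-0.06)(0.45) + (0.54)(0.15)
  = -0.0270 +0.0810 = 0.0540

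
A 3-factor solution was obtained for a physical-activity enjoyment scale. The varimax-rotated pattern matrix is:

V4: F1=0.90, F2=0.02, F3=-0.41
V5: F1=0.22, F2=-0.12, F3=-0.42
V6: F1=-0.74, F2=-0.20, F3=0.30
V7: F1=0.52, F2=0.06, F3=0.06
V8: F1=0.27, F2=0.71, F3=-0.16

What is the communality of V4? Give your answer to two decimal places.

h² = 0.90² + 0.02² + (-0.41)² = 0.8100 + 0.0004 + 0.1681 = 0.9785

0.98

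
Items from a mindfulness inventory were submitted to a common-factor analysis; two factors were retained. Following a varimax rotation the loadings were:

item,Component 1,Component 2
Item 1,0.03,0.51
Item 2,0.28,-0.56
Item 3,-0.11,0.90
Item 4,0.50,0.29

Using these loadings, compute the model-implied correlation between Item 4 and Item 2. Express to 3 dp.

r̂ = Σ λ_i·λ_j across factors = (0.50)(0.28) + (0.29)(-0.56)
  = +0.1400 -0.1624 = -0.0224

-0.022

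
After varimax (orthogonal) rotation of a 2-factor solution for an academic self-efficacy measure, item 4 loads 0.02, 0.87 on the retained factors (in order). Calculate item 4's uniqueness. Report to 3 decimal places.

h² = 0.02² + 0.87² = 0.0004 + 0.7569 = 0.7573
Uniqueness u² = 1 − h² = 1 − 0.7573 = 0.2427

0.243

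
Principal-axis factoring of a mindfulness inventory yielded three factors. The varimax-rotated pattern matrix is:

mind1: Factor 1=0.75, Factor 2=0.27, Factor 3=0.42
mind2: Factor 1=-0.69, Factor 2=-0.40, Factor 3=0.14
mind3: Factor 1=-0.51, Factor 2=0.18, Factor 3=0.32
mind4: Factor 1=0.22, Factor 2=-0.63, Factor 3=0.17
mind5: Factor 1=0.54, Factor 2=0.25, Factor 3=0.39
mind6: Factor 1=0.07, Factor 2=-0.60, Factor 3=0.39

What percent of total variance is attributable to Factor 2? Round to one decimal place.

SS loadings for Factor 2 = 0.27² + (-0.40)² + 0.18² + (-0.63)² + 0.25² + (-0.60)² = 1.0847
With 6 standardized items, total variance = 6. Proportion = 1.0847/6 = 0.1808 → 18.08%.

18.1%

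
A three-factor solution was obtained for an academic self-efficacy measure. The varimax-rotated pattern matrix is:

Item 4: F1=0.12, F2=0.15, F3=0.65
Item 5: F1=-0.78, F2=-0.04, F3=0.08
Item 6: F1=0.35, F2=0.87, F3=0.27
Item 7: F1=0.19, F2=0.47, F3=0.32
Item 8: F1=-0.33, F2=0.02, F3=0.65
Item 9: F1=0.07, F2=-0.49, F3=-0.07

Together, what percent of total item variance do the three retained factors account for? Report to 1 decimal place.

Communalities: 0.4594, 0.6164, 0.9523, 0.3594, 0.5318, 0.2499; Σh² = 3.1692.
Total variance with 6 standardized items is 6, so the solution explains 3.1692/6 = 0.5282 = 52.82%.

52.8%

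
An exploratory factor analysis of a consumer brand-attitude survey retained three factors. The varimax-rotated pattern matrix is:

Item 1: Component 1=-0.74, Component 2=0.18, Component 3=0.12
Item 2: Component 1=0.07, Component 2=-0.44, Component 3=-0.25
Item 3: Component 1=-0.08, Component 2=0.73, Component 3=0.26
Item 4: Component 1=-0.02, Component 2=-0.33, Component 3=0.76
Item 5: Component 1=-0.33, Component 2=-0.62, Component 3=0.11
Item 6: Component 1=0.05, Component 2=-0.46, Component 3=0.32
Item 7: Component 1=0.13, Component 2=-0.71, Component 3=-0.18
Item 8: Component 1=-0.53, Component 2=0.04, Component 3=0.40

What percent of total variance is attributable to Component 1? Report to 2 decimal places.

SS loadings for Component 1 = (-0.74)² + 0.07² + (-0.08)² + (-0.02)² + (-0.33)² + 0.05² + 0.13² + (-0.53)² = 0.9685
With 8 standardized items, total variance = 8. Proportion = 0.9685/8 = 0.1211 → 12.11%.

12.11%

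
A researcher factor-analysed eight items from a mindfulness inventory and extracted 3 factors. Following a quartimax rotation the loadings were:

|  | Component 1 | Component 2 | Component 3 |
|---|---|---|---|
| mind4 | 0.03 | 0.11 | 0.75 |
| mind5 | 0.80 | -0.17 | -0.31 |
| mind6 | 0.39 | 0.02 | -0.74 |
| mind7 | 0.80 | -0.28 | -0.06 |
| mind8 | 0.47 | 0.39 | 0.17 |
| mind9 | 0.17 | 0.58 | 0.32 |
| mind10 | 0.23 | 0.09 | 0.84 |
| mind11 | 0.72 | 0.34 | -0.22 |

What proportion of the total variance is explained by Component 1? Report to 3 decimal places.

SS loadings for Component 1 = 0.03² + 0.80² + 0.39² + 0.80² + 0.47² + 0.17² + 0.23² + 0.72² = 2.2541
Proportion of variance = 2.2541 / 8 = 0.2818.

0.282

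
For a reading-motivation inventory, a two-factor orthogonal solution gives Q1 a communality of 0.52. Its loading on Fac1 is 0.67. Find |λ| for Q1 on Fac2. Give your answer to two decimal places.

Under orthogonal rotation h² = Σλ², so λ_Fac2² = h² − (0.4489) = 0.52 − 0.4489 = 0.0711.
|λ| = √0.0711 = 0.2666.

0.27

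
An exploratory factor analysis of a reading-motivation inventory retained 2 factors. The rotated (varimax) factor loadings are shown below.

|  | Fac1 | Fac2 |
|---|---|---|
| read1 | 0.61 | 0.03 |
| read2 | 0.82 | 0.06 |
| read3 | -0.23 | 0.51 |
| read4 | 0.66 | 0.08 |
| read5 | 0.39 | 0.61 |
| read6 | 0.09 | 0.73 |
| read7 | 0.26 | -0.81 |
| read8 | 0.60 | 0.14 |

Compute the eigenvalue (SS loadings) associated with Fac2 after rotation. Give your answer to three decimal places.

1.852

SS loadings for Fac2 = 0.03² + 0.06² + 0.51² + 0.08² + 0.61² + 0.73² + (-0.81)² + 0.14² = 0.0009 + 0.0036 + 0.2601 + 0.0064 + 0.3721 + 0.5329 + 0.6561 + 0.0196 = 1.8517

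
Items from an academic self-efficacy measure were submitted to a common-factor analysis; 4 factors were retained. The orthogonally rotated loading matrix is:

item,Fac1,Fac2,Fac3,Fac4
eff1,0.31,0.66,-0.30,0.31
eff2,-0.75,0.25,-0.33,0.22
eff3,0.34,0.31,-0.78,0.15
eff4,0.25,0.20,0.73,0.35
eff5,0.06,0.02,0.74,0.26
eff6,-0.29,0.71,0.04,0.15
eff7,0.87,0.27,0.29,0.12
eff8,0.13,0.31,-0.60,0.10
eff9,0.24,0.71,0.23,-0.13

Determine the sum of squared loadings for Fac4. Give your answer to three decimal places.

0.421

SS loadings for Fac4 = 0.31² + 0.22² + 0.15² + 0.35² + 0.26² + 0.15² + 0.12² + 0.10² + (-0.13)² = 0.0961 + 0.0484 + 0.0225 + 0.1225 + 0.0676 + 0.0225 + 0.0144 + 0.0100 + 0.0169 = 0.4209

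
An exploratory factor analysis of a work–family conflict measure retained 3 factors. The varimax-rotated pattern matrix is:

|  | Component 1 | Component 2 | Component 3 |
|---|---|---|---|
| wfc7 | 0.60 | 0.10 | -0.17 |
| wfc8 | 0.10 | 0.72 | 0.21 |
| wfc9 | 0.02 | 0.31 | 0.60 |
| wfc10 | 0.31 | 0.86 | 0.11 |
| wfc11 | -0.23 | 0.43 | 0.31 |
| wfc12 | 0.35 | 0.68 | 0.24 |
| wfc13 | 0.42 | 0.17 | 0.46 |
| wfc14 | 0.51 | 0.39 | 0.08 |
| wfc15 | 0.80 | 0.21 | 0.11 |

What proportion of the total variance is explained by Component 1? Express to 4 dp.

SS loadings for Component 1 = 0.60² + 0.10² + 0.02² + 0.31² + (-0.23)² + 0.35² + 0.42² + 0.51² + 0.80² = 1.7184
Proportion of variance = 1.7184 / 9 = 0.1909.

0.1909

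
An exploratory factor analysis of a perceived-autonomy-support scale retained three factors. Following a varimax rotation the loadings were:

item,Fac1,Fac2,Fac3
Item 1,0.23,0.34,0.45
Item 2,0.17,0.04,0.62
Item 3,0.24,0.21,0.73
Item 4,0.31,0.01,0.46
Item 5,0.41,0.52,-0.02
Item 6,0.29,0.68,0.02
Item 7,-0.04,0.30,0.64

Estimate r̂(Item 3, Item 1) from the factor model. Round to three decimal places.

0.455

r̂ = Σ λ_i·λ_j across factors = (0.24)(0.23) + (0.21)(0.34) + (0.73)(0.45)
  = +0.0552 +0.0714 +0.3285 = 0.4551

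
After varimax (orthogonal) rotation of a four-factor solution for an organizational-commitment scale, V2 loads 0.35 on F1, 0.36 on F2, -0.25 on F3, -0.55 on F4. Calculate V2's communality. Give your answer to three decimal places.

h² = 0.35² + 0.36² + (-0.25)² + (-0.55)² = 0.1225 + 0.1296 + 0.0625 + 0.3025 = 0.6171

0.617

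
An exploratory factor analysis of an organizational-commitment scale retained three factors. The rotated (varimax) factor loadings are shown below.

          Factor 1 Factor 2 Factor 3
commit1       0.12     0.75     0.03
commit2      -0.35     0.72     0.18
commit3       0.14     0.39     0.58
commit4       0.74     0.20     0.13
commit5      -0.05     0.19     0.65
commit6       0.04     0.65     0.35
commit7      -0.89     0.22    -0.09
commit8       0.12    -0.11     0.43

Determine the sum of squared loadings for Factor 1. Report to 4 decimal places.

SS loadings for Factor 1 = 0.12² + (-0.35)² + 0.14² + 0.74² + (-0.05)² + 0.04² + (-0.89)² + 0.12² = 0.0144 + 0.1225 + 0.0196 + 0.5476 + 0.0025 + 0.0016 + 0.7921 + 0.0144 = 1.5147

1.5147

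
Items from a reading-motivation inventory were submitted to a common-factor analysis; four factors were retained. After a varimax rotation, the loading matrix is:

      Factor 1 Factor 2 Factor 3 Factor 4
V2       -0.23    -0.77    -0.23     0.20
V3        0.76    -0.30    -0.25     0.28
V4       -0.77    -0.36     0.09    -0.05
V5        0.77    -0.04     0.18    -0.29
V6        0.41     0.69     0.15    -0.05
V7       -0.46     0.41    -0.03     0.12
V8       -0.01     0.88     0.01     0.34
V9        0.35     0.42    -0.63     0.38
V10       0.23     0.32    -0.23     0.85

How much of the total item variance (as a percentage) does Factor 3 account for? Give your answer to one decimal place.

7.0%

SS loadings for Factor 3 = (-0.23)² + (-0.25)² + 0.09² + 0.18² + 0.15² + (-0.03)² + 0.01² + (-0.63)² + (-0.23)² = 0.6292
With 9 standardized items, total variance = 9. Proportion = 0.6292/9 = 0.0699 → 6.99%.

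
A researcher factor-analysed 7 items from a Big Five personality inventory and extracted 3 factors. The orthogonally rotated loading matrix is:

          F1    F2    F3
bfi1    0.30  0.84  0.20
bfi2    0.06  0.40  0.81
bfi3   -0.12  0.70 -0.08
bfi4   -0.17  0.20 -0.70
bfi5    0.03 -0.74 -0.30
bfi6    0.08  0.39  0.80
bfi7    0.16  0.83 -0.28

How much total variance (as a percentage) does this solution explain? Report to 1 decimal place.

70.8%

SS loadings by factor: 0.1698, 2.7842, 2.0009; total = 4.9549.
Total variance with 7 standardized items is 7, so the solution explains 4.9549/7 = 0.7078 = 70.78%.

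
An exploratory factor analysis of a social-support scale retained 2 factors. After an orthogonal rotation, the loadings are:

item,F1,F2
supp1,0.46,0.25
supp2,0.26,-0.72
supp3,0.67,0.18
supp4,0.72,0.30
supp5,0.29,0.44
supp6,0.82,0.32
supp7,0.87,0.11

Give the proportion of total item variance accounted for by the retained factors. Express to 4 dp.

SS loadings by factor: 2.7599, 1.0114; total = 3.7713.
Total variance with 7 standardized items is 7, so the solution explains 3.7713/7 = 0.5388.

0.5388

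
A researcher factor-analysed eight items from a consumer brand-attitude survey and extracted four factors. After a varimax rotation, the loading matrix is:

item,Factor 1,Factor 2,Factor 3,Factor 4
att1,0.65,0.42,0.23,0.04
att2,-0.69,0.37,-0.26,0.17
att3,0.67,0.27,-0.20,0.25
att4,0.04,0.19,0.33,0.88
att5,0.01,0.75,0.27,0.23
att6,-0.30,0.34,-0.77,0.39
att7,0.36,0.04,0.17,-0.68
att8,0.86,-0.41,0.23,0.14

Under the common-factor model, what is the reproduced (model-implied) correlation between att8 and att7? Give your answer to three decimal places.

r̂ = Σ λ_i·λ_j across factors = (0.86)(0.36) + (-0.41)(0.04) + (0.23)(0.17) + (0.14)(-0.68)
  = +0.3096 -0.0164 +0.0391 -0.0952 = 0.2371

0.237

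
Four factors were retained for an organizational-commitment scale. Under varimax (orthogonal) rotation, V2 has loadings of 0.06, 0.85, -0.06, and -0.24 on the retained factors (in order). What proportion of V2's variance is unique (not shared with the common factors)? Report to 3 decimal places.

h² = 0.06² + 0.85² + (-0.06)² + (-0.24)² = 0.0036 + 0.7225 + 0.0036 + 0.0576 = 0.7873
Uniqueness u² = 1 − h² = 1 − 0.7873 = 0.2127

0.213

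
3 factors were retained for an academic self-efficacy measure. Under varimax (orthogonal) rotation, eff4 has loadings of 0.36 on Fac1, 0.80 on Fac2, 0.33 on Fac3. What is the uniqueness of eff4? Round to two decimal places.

h² = 0.36² + 0.80² + 0.33² = 0.1296 + 0.6400 + 0.1089 = 0.8785
Uniqueness u² = 1 − h² = 1 − 0.8785 = 0.1215

0.12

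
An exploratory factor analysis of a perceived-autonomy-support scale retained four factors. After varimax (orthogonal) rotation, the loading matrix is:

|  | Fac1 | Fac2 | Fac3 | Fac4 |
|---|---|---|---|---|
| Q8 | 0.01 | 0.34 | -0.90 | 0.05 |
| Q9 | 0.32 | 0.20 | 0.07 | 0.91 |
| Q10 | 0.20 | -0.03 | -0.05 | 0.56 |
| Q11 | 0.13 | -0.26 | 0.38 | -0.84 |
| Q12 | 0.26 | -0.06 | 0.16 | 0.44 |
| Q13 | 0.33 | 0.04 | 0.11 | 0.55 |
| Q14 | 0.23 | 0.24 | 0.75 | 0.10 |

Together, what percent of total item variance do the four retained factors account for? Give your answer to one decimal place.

65.6%

Communalities: 0.9282, 0.9754, 0.3570, 0.9345, 0.2904, 0.4251, 0.6830; Σh² = 4.5936.
Total variance with 7 standardized items is 7, so the solution explains 4.5936/7 = 0.6562 = 65.62%.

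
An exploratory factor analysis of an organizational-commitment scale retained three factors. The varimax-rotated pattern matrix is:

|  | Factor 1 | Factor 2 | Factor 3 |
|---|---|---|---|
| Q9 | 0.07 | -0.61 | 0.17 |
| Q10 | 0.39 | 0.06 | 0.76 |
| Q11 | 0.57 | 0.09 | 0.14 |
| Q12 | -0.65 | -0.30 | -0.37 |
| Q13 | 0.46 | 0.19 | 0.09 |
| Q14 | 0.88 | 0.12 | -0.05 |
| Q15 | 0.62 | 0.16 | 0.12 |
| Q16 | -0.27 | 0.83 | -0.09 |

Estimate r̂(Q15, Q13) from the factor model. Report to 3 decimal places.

0.326

r̂ = Σ λ_i·λ_j across factors = (0.62)(0.46) + (0.16)(0.19) + (0.12)(0.09)
  = +0.2852 +0.0304 +0.0108 = 0.3264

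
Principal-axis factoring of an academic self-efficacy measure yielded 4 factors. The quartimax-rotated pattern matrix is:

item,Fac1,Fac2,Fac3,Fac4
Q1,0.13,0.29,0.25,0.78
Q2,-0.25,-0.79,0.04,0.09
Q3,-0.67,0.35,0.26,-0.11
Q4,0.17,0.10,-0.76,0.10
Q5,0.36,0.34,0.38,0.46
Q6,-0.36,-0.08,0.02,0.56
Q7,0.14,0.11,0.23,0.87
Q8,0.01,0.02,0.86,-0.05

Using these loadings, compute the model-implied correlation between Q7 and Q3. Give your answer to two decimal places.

-0.09

r̂ = Σ λ_i·λ_j across factors = (0.14)(-0.67) + (0.11)(0.35) + (0.23)(0.26) + (0.87)(-0.11)
  = -0.0938 +0.0385 +0.0598 -0.0957 = -0.0912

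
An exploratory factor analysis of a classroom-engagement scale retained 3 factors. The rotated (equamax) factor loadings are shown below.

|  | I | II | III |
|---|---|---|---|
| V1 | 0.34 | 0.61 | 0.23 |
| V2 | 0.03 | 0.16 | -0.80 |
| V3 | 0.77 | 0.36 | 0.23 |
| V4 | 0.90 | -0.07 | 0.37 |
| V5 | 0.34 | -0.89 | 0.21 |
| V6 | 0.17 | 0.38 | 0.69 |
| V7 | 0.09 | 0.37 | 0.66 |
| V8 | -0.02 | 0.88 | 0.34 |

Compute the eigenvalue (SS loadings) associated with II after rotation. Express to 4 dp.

SS loadings for II = 0.61² + 0.16² + 0.36² + (-0.07)² + (-0.89)² + 0.38² + 0.37² + 0.88² = 0.3721 + 0.0256 + 0.1296 + 0.0049 + 0.7921 + 0.1444 + 0.1369 + 0.7744 = 2.3800

2.3800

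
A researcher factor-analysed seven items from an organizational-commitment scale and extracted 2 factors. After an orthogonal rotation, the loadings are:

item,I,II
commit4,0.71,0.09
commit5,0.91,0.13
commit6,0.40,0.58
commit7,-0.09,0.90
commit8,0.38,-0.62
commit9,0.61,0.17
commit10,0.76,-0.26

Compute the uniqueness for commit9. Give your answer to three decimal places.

h² = 0.61² + 0.17² = 0.3721 + 0.0289 = 0.4010
Uniqueness u² = 1 − h² = 1 − 0.4010 = 0.5990

0.599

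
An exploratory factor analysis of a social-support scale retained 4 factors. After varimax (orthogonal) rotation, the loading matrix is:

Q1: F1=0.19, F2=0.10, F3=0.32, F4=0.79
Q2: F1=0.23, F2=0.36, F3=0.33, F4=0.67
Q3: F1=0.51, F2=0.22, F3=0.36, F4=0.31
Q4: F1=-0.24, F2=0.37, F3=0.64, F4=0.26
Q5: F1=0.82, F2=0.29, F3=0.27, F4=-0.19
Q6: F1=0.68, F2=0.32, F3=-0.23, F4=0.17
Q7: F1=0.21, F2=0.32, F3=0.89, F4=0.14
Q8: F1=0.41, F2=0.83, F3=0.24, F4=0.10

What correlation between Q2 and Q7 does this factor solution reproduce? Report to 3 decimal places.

0.551

r̂ = Σ λ_i·λ_j across factors = (0.23)(0.21) + (0.36)(0.32) + (0.33)(0.89) + (0.67)(0.14)
  = +0.0483 +0.1152 +0.2937 +0.0938 = 0.5510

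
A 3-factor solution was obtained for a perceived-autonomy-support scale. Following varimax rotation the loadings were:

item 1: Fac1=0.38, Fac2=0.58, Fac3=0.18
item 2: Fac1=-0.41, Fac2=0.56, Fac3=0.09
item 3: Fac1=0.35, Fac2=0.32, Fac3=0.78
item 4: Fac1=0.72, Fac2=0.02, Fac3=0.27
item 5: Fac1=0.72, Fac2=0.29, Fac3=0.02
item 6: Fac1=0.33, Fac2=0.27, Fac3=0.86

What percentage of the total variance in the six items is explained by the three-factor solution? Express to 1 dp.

SS loadings by factor: 1.5807, 0.9098, 1.4618; total = 3.9523.
Total variance with 6 standardized items is 6, so the solution explains 3.9523/6 = 0.6587 = 65.87%.

65.9%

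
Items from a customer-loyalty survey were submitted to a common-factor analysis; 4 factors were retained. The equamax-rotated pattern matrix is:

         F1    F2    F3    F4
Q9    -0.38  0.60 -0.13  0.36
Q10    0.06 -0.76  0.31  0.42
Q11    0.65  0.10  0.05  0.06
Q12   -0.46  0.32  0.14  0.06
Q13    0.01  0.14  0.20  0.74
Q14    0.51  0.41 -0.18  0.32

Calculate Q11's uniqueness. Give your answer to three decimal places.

h² = 0.65² + 0.10² + 0.05² + 0.06² = 0.4225 + 0.0100 + 0.0025 + 0.0036 = 0.4386
Uniqueness u² = 1 − h² = 1 − 0.4386 = 0.5614

0.561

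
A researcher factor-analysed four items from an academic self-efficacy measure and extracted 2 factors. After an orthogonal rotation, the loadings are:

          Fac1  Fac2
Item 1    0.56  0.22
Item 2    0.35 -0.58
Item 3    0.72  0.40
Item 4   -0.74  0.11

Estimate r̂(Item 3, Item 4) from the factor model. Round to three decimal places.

r̂ = Σ λ_i·λ_j across factors = (0.72)(-0.74) + (0.40)(0.11)
  = -0.5328 +0.0440 = -0.4888

-0.489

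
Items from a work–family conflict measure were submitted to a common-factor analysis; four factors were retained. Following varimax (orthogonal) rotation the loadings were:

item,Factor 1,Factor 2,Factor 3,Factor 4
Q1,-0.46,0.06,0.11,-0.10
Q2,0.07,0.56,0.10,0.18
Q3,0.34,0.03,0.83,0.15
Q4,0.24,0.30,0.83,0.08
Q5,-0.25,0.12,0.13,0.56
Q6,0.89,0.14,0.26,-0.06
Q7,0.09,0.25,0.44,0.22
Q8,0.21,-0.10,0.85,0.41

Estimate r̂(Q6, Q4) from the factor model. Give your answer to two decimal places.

r̂ = Σ λ_i·λ_j across factors = (0.89)(0.24) + (0.14)(0.30) + (0.26)(0.83) + (-0.06)(0.08)
  = +0.2136 +0.0420 +0.2158 -0.0048 = 0.4666

0.47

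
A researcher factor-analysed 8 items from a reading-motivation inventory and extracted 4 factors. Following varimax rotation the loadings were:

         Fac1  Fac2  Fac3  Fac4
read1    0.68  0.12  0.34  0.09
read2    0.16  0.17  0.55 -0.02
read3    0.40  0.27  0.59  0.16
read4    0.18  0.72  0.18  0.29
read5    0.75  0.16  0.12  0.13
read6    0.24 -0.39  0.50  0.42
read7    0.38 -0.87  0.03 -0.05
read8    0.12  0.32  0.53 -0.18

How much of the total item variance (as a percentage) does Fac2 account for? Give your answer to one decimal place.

SS loadings for Fac2 = 0.12² + 0.17² + 0.27² + 0.72² + 0.16² + (-0.39)² + (-0.87)² + 0.32² = 1.6716
With 8 standardized items, total variance = 8. Proportion = 1.6716/8 = 0.2089 → 20.89%.

20.9%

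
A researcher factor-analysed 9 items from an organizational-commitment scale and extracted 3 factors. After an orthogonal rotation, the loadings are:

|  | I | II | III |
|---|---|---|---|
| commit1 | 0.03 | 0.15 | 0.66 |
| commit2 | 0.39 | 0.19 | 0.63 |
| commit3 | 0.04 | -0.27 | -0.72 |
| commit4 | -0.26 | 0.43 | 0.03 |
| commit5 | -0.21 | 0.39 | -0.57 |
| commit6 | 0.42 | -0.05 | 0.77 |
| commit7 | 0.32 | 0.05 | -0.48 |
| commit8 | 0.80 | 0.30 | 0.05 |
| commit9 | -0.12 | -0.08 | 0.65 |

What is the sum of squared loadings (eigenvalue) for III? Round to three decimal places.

SS loadings for III = 0.66² + 0.63² + (-0.72)² + 0.03² + (-0.57)² + 0.77² + (-0.48)² + 0.05² + 0.65² = 0.4356 + 0.3969 + 0.5184 + 0.0009 + 0.3249 + 0.5929 + 0.2304 + 0.0025 + 0.4225 = 2.9250

2.925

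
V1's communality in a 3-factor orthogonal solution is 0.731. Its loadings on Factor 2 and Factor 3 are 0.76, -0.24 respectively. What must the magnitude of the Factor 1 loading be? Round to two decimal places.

0.31

Under orthogonal rotation h² = Σλ², so λ_Factor 1² = h² − (0.6352) = 0.731 − 0.6352 = 0.0958.
|λ| = √0.0958 = 0.3095.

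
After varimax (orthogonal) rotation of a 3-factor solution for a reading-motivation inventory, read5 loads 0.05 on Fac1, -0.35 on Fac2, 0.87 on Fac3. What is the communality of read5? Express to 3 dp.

0.882

h² = 0.05² + (-0.35)² + 0.87² = 0.0025 + 0.1225 + 0.7569 = 0.8819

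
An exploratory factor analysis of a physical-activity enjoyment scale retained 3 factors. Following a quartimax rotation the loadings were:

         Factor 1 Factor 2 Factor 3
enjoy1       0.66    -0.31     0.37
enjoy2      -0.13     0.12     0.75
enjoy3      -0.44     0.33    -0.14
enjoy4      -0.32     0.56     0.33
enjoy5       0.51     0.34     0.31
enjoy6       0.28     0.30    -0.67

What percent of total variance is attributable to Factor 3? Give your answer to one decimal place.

22.9%

SS loadings for Factor 3 = 0.37² + 0.75² + (-0.14)² + 0.33² + 0.31² + (-0.67)² = 1.3729
With 6 standardized items, total variance = 6. Proportion = 1.3729/6 = 0.2288 → 22.88%.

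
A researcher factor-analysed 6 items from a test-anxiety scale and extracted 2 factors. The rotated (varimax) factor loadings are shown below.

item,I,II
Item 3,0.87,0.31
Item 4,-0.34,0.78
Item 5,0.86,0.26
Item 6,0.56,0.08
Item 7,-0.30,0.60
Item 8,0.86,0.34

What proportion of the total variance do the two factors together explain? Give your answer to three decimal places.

SS loadings by factor: 2.7553, 1.2541; total = 4.0094.
Total variance with 6 standardized items is 6, so the solution explains 4.0094/6 = 0.6682.

0.668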